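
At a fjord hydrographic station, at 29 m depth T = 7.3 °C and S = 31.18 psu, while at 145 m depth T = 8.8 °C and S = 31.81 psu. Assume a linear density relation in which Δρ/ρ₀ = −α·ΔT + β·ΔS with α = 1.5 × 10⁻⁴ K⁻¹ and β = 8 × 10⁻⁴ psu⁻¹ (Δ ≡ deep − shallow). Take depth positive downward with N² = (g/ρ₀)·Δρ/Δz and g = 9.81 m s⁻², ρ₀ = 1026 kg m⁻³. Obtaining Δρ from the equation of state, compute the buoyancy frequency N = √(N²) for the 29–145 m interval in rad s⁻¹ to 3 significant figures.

4.86 × 10⁻³ rad s⁻¹

ΔT = +1.5 K, ΔS = +0.63 psu (deep − shallow).
Δρ/ρ₀ = −αΔT + βΔS = -2.25 × 10⁻⁴ + 5.04 × 10⁻⁴ = 2.79 × 10⁻⁴, so Δρ ≈ 0.2863 kg m⁻³.
N² = (g/ρ₀)·Δρ/Δz = g·(Δρ/ρ₀)/Δz = 9.81 × 2.79 × 10⁻⁴ / 116 = 2.3595 × 10⁻⁵ s⁻².
N = √(2.3595 × 10⁻⁵) = 4.8575 × 10⁻³ rad s⁻¹ ≈ 4.86 × 10⁻³ rad s⁻¹.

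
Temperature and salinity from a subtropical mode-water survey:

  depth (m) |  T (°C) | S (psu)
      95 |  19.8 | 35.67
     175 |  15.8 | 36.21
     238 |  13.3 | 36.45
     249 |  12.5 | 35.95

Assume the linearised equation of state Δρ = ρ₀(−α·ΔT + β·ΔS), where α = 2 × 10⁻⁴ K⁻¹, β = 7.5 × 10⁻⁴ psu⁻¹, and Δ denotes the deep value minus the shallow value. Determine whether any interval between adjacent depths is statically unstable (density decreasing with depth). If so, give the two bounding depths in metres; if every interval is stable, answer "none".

238–249 m

Evaluate Δρ/ρ₀ = −αΔT + βΔS across each adjacent pair:
  95–175 m: −αΔT+βΔS = −(2 × 10⁻⁴)(-4.0)+(7.5 × 10⁻⁴)(+0.54) = 1.2 × 10⁻³ → stable
  175–238 m: −αΔT+βΔS = −(2 × 10⁻⁴)(-2.5)+(7.5 × 10⁻⁴)(+0.24) = 6.8 × 10⁻⁴ → stable
  238–249 m: −αΔT+βΔS = −(2 × 10⁻⁴)(-0.8)+(7.5 × 10⁻⁴)(-0.50) = -2.1 × 10⁻⁴ → UNSTABLE
The 238–249 m interval has Δρ < 0: lighter water underlies denser water.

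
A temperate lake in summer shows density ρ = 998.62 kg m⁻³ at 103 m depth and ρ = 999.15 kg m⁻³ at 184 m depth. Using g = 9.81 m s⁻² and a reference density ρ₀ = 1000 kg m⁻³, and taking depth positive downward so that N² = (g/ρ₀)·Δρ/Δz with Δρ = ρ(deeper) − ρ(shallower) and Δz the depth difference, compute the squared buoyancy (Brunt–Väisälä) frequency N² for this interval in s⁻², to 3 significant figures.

6.42 × 10⁻⁵ s⁻²

Δρ = 999.15 − 998.62 = 0.53 kg m⁻³ over Δz = 184 − 103 = 81 m.
N² = (9.81/1000) × (0.53/81) = 6.4189 × 10⁻⁵ s⁻² ≈ 6.42 × 10⁻⁵ s⁻².
A positive N² confirms static stability across the interval.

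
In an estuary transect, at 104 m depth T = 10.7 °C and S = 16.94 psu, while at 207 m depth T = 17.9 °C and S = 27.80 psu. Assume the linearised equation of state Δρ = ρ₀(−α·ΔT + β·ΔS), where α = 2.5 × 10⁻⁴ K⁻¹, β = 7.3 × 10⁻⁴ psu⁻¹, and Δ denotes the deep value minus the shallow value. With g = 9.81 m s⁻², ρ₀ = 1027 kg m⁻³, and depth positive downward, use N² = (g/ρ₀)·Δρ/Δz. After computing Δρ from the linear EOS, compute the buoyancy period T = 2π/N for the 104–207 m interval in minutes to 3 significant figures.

4.33 min

ΔT = +7.2 K, ΔS = +10.86 psu (deep − shallow).
Δρ/ρ₀ = −αΔT + βΔS = -1.80 × 10⁻³ + 7.9278 × 10⁻³ = 6.1278 × 10⁻³, so Δρ ≈ 6.293 kg m⁻³.
N² = (g/ρ₀)·Δρ/Δz = g·(Δρ/ρ₀)/Δz = 9.81 × 6.1278 × 10⁻³ / 103 = 5.8363 × 10⁻⁴ s⁻².
N = √(5.8363 × 10⁻⁴) = 0.024158 rad s⁻¹ → T = 2π/N = 260.09 s = 4.3348 min ≈ 4.33 min.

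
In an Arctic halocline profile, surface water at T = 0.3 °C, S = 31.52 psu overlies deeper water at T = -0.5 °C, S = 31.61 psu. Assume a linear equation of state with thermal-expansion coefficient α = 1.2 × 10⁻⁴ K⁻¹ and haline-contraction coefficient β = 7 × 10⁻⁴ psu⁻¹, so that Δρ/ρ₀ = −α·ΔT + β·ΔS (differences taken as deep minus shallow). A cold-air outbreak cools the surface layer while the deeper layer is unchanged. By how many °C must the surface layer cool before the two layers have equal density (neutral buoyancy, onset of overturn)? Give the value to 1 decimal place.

1.3 °C

Neutral buoyancy requires Δρ = 0, i.e. −α(T_deep − T_surf′) + β(S_deep − S_surf) = 0.
T_surf′ = T_deep − (β/α)·ΔS = -0.5 − (7 × 10⁻⁴/1.2 × 10⁻⁴)·(+0.09) = -1.025 °C.
Cooling required: 0.3 − (-1.025) = 1.325 °C.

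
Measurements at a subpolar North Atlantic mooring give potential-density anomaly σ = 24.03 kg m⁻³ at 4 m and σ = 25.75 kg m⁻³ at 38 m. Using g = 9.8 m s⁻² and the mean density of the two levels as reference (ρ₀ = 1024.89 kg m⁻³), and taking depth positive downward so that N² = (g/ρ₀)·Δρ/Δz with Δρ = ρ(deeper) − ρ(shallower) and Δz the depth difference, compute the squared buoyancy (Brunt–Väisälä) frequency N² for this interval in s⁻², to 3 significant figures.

4.84 × 10⁻⁴ s⁻²

Δρ = 1025.75 − 1024.03 = 1.72 kg m⁻³ over Δz = 38 − 4 = 34 m.
N² = (9.8/1024.89) × (1.72/34) = 4.8372 × 10⁻⁴ s⁻² ≈ 4.84 × 10⁻⁴ s⁻².
A positive N² confirms static stability across the interval.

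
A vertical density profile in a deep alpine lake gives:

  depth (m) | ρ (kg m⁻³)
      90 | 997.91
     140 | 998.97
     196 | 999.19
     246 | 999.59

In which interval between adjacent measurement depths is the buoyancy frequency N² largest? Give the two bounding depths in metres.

Compute the density gradient over each adjacent pair:
  90–140 m: Δρ/Δz = 1.06/50 = 0.021 kg m⁻⁴
  140–196 m: Δρ/Δz = 0.22/56 = 3.9 × 10⁻³ kg m⁻⁴
  196–246 m: Δρ/Δz = 0.40/50 = 8.0 × 10⁻³ kg m⁻⁴
The largest gradient is in the 90–140 m interval — the pycnocline.

90–140 m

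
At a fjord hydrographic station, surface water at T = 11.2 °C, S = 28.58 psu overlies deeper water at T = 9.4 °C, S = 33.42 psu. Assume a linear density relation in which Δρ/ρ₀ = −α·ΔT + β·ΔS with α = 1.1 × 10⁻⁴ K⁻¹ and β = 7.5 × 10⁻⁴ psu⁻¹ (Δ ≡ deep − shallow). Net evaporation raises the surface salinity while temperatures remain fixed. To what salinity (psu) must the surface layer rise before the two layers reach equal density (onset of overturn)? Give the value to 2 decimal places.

Neutral buoyancy requires −α(T_deep − T_surf) + β(S_deep − S_surf′) = 0.
S_surf′ = S_deep − (α/β)·ΔT = 33.42 − (1.1 × 10⁻⁴/7.5 × 10⁻⁴)·(-1.8) = 33.6840 psu.
Increase required: 33.6840 − 28.58 = 5.1040 psu.

33.68 psu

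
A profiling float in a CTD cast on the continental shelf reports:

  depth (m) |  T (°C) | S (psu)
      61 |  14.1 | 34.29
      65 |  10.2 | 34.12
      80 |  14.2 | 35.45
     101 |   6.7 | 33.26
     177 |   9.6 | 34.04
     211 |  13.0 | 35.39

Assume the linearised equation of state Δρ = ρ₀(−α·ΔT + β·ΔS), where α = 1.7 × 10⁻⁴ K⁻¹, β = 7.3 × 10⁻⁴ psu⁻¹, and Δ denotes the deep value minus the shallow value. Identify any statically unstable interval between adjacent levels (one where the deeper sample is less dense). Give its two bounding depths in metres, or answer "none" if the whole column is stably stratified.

80–101 m

Evaluate Δρ/ρ₀ = −αΔT + βΔS across each adjacent pair:
  61–65 m: −αΔT+βΔS = −(1.7 × 10⁻⁴)(-3.9)+(7.3 × 10⁻⁴)(-0.17) = 5.4 × 10⁻⁴ → stable
  65–80 m: −αΔT+βΔS = −(1.7 × 10⁻⁴)(+4.0)+(7.3 × 10⁻⁴)(+1.33) = 2.9 × 10⁻⁴ → stable
  80–101 m: −αΔT+βΔS = −(1.7 × 10⁻⁴)(-7.5)+(7.3 × 10⁻⁴)(-2.19) = -3.2 × 10⁻⁴ → UNSTABLE
  101–177 m: −αΔT+βΔS = −(1.7 × 10⁻⁴)(+2.9)+(7.3 × 10⁻⁴)(+0.78) = 7.6 × 10⁻⁵ → stable
  177–211 m: −αΔT+βΔS = −(1.7 × 10⁻⁴)(+3.4)+(7.3 × 10⁻⁴)(+1.35) = 4.1 × 10⁻⁴ → stable
The 80–101 m interval has Δρ < 0: lighter water underlies denser water.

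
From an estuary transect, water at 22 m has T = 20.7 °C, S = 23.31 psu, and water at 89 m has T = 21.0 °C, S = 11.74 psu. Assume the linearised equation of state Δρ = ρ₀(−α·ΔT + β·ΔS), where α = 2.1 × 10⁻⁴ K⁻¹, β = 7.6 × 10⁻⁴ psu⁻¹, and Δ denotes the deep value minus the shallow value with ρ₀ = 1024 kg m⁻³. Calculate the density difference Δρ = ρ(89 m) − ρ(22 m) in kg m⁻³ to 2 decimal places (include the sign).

ΔT = +0.3 K, ΔS = -11.57 psu (deep − shallow).
Δρ/ρ₀ = −(2.1 × 10⁻⁴)(+0.3) + (7.6 × 10⁻⁴)(-11.57) = -8.8562 × 10⁻³.
Δρ = 1024 × (-8.8562 × 10⁻³) = -9.07 kg m⁻³.
Negative Δρ: lighter below, statically unstable.

-9.07 kg m⁻³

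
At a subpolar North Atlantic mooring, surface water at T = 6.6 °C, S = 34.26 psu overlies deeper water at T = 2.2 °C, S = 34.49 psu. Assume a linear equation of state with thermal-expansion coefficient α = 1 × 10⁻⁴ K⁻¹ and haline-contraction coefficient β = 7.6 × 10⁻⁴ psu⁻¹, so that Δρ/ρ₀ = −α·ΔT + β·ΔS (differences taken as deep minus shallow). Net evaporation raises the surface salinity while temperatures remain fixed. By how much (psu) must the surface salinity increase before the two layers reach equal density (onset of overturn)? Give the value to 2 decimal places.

0.81 psu

Neutral buoyancy requires −α(T_deep − T_surf) + β(S_deep − S_surf′) = 0.
S_surf′ = S_deep − (α/β)·ΔT = 34.49 − (1 × 10⁻⁴/7.6 × 10⁻⁴)·(-4.4) = 35.0689 psu.
Increase required: 35.0689 − 34.26 = 0.8089 psu.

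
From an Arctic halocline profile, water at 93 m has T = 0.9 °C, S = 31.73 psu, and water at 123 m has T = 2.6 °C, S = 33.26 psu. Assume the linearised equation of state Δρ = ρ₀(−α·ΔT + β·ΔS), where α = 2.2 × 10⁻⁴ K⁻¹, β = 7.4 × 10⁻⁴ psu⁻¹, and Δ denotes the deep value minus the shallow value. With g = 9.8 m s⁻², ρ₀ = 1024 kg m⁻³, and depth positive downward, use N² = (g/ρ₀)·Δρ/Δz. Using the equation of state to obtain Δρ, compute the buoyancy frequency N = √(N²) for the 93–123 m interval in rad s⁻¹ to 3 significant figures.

ΔT = +1.7 K, ΔS = +1.53 psu (deep − shallow).
Δρ/ρ₀ = −αΔT + βΔS = -3.74 × 10⁻⁴ + 1.1322 × 10⁻³ = 7.582 × 10⁻⁴, so Δρ ≈ 0.7764 kg m⁻³.
N² = (g/ρ₀)·Δρ/Δz = g·(Δρ/ρ₀)/Δz = 9.8 × 7.582 × 10⁻⁴ / 30 = 2.4768 × 10⁻⁴ s⁻².
N = √(2.4768 × 10⁻⁴) = 0.015738 rad s⁻¹ ≈ 0.0157 rad s⁻¹.

0.0157 rad s⁻¹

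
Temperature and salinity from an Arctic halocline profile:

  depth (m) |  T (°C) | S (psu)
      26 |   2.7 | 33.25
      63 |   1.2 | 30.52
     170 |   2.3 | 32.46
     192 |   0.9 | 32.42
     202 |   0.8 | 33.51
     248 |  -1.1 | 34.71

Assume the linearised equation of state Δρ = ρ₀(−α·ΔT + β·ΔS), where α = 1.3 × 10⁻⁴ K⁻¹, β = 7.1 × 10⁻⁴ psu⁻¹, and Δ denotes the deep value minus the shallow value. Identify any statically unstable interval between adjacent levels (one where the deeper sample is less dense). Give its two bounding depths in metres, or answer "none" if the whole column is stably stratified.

26–63 m

Evaluate Δρ/ρ₀ = −αΔT + βΔS across each adjacent pair:
  26–63 m: −αΔT+βΔS = −(1.3 × 10⁻⁴)(-1.5)+(7.1 × 10⁻⁴)(-2.73) = -1.7 × 10⁻³ → UNSTABLE
  63–170 m: −αΔT+βΔS = −(1.3 × 10⁻⁴)(+1.1)+(7.1 × 10⁻⁴)(+1.94) = 1.2 × 10⁻³ → stable
  170–192 m: −αΔT+βΔS = −(1.3 × 10⁻⁴)(-1.4)+(7.1 × 10⁻⁴)(-0.04) = 1.5 × 10⁻⁴ → stable
  192–202 m: −αΔT+βΔS = −(1.3 × 10⁻⁴)(-0.1)+(7.1 × 10⁻⁴)(+1.09) = 7.9 × 10⁻⁴ → stable
  202–248 m: −αΔT+βΔS = −(1.3 × 10⁻⁴)(-1.9)+(7.1 × 10⁻⁴)(+1.20) = 1.1 × 10⁻³ → stable
The 26–63 m interval has Δρ < 0: lighter water underlies denser water.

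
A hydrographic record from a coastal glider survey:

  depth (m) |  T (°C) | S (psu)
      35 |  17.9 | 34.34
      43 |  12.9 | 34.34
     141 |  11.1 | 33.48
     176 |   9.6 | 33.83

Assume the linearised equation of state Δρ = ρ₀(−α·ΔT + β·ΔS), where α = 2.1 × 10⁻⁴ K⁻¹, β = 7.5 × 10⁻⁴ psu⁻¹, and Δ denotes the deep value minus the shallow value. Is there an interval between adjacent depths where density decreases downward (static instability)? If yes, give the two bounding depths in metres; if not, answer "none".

43–141 m

Evaluate Δρ/ρ₀ = −αΔT + βΔS across each adjacent pair:
  35–43 m: −αΔT+βΔS = −(2.1 × 10⁻⁴)(-5.0)+(7.5 × 10⁻⁴)(+0.00) = 1.1 × 10⁻³ → stable
  43–141 m: −αΔT+βΔS = −(2.1 × 10⁻⁴)(-1.8)+(7.5 × 10⁻⁴)(-0.86) = -2.7 × 10⁻⁴ → UNSTABLE
  141–176 m: −αΔT+βΔS = −(2.1 × 10⁻⁴)(-1.5)+(7.5 × 10⁻⁴)(+0.35) = 5.8 × 10⁻⁴ → stable
The 43–141 m interval has Δρ < 0: lighter water underlies denser water.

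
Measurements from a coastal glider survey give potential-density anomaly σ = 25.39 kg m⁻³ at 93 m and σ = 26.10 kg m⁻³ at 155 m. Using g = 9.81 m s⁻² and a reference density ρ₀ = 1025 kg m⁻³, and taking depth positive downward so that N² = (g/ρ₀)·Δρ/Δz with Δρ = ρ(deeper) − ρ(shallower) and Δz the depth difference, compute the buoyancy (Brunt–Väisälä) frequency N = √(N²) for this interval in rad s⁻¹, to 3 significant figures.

Δρ = 1026.10 − 1025.39 = 0.71 kg m⁻³ over Δz = 155 − 93 = 62 m.
N² = (9.81/1025) × (0.71/62) = 1.0960 × 10⁻⁴ s⁻².
N = √(1.0960 × 10⁻⁴) = 0.010469 rad s⁻¹ ≈ 0.0105 rad s⁻¹.
N² > 0, so the interval is statically stable.

0.0105 rad s⁻¹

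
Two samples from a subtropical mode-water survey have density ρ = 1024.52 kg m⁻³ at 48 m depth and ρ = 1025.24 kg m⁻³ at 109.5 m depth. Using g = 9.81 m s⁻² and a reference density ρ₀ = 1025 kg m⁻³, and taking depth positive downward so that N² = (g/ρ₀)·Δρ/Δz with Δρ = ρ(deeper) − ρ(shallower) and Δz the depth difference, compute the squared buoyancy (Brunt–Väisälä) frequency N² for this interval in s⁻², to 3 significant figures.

1.12 × 10⁻⁴ s⁻²

Δρ = 1025.24 − 1024.52 = 0.72 kg m⁻³ over Δz = 109.5 − 48 = 61.5 m.
N² = (9.81/1025) × (0.72/61.5) = 1.1205 × 10⁻⁴ s⁻² ≈ 1.12 × 10⁻⁴ s⁻².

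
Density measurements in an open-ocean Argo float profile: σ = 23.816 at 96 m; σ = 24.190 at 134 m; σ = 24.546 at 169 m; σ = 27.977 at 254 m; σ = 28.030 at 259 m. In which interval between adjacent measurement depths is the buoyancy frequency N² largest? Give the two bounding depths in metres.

169–254 m

Compute the density gradient over each adjacent pair:
  96–134 m: Δρ/Δz = 0.374/38 = 9.8 × 10⁻³ kg m⁻⁴
  134–169 m: Δρ/Δz = 0.356/35 = 0.010 kg m⁻⁴
  169–254 m: Δρ/Δz = 3.431/85 = 0.040 kg m⁻⁴
  254–259 m: Δρ/Δz = 0.053/5 = 0.011 kg m⁻⁴
The largest gradient is in the 169–254 m interval — the pycnocline.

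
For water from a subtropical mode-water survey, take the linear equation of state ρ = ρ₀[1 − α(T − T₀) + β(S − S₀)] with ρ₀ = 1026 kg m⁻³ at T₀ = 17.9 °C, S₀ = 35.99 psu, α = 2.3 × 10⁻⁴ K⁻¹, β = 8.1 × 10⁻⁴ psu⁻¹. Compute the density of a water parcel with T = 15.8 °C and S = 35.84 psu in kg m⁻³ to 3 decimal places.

T − T₀ = -2.1 K, S − S₀ = -0.15 psu.
Bracket = 1 − α·(-2.1) + β·(-0.15) = 1 + (3.615 × 10⁻⁴) = 1.0003615.
ρ = 1026 × 1.0003615 = 1026.371 kg m⁻³.

1026.371 kg m⁻³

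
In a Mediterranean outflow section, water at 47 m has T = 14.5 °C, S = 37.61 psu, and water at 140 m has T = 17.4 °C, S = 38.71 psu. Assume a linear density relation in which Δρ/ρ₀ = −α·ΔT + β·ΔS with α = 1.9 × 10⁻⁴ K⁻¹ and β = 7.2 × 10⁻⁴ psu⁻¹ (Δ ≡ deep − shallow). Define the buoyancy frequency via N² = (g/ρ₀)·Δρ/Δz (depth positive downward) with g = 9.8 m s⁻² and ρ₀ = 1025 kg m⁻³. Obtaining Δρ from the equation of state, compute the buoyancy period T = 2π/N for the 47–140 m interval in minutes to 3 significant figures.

20.8 min

ΔT = +2.9 K, ΔS = +1.10 psu (deep − shallow).
Δρ/ρ₀ = −αΔT + βΔS = -5.51 × 10⁻⁴ + 7.92 × 10⁻⁴ = 2.41 × 10⁻⁴, so Δρ ≈ 0.2470 kg m⁻³.
N² = (g/ρ₀)·Δρ/Δz = g·(Δρ/ρ₀)/Δz = 9.8 × 2.41 × 10⁻⁴ / 93 = 2.5396 × 10⁻⁵ s⁻².
N = √(2.5396 × 10⁻⁵) = 5.0394 × 10⁻³ rad s⁻¹ → T = 2π/N = 1.2468 × 10³ s = 20.780 min ≈ 20.8 min.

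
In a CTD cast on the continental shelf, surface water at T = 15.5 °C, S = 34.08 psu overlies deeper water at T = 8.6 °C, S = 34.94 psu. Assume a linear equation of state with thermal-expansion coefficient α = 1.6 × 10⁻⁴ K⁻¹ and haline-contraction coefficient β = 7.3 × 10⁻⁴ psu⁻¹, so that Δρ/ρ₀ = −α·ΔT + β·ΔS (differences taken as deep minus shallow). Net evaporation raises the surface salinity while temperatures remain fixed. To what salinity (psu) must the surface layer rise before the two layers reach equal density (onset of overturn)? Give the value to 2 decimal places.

Neutral buoyancy requires −α(T_deep − T_surf) + β(S_deep − S_surf′) = 0.
S_surf′ = S_deep − (α/β)·ΔT = 34.94 − (1.6 × 10⁻⁴/7.3 × 10⁻⁴)·(-6.9) = 36.4523 psu.
Increase required: 36.4523 − 34.08 = 2.3723 psu.

36.45 psu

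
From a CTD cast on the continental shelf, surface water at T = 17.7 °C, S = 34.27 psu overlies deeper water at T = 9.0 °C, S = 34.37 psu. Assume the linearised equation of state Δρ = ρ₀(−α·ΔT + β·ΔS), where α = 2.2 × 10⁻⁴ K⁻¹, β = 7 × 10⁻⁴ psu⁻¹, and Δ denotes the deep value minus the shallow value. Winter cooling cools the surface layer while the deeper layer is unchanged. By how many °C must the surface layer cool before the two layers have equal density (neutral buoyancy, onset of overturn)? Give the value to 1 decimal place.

9.0 °C

Neutral buoyancy requires Δρ = 0, i.e. −α(T_deep − T_surf′) + β(S_deep − S_surf) = 0.
T_surf′ = T_deep − (β/α)·ΔS = 9.0 − (7 × 10⁻⁴/2.2 × 10⁻⁴)·(+0.10) = 8.682 °C.
Cooling required: 17.7 − (8.682) = 9.018 °C.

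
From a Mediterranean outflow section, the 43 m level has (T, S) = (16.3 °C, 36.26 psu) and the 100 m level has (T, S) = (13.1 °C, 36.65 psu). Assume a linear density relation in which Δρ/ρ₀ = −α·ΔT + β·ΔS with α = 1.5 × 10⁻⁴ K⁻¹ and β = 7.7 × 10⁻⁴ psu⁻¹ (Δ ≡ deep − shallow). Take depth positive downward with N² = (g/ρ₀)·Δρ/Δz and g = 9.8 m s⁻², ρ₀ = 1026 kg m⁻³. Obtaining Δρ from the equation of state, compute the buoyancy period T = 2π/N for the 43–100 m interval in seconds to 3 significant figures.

542 s

ΔT = -3.2 K, ΔS = +0.39 psu (deep − shallow).
Δρ/ρ₀ = −αΔT + βΔS = 4.80 × 10⁻⁴ + 3.003 × 10⁻⁴ = 7.803 × 10⁻⁴, so Δρ ≈ 0.8006 kg m⁻³.
N² = (g/ρ₀)·Δρ/Δz = g·(Δρ/ρ₀)/Δz = 9.8 × 7.803 × 10⁻⁴ / 57 = 1.3416 × 10⁻⁴ s⁻².
N = √(1.3416 × 10⁻⁴) = 0.011583 rad s⁻¹ → T = 2π/N = 542.45 s ≈ 542 s.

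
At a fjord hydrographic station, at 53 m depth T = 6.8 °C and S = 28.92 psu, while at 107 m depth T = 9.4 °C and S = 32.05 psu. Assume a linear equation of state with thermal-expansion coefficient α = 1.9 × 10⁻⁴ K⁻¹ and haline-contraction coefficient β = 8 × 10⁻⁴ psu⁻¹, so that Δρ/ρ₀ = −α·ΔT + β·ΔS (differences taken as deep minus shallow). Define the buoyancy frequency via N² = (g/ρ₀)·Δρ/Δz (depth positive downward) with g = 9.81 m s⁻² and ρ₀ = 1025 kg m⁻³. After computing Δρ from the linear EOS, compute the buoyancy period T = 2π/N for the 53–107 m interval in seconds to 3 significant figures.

ΔT = +2.6 K, ΔS = +3.13 psu (deep − shallow).
Δρ/ρ₀ = −αΔT + βΔS = -4.94 × 10⁻⁴ + 2.504 × 10⁻³ = 2.01 × 10⁻³, so Δρ ≈ 2.060 kg m⁻³.
N² = (g/ρ₀)·Δρ/Δz = g·(Δρ/ρ₀)/Δz = 9.81 × 2.01 × 10⁻³ / 54 = 3.6515 × 10⁻⁴ s⁻².
N = √(3.6515 × 10⁻⁴) = 0.019109 rad s⁻¹ → T = 2π/N = 328.81 s ≈ 329 s.

329 s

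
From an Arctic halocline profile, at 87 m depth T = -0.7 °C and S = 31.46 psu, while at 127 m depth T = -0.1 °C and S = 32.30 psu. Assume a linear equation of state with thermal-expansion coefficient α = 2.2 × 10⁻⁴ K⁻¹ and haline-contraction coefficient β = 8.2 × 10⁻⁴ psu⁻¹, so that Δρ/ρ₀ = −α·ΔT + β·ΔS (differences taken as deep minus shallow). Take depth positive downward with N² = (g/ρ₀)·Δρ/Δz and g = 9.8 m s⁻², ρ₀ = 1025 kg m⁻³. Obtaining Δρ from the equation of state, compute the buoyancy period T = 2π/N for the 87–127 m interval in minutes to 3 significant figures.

ΔT = +0.6 K, ΔS = +0.84 psu (deep − shallow).
Δρ/ρ₀ = −αΔT + βΔS = -1.32 × 10⁻⁴ + 6.888 × 10⁻⁴ = 5.568 × 10⁻⁴, so Δρ ≈ 0.5707 kg m⁻³.
N² = (g/ρ₀)·Δρ/Δz = g·(Δρ/ρ₀)/Δz = 9.8 × 5.568 × 10⁻⁴ / 40 = 1.3642 × 10⁻⁴ s⁻².
N = √(1.3642 × 10⁻⁴) = 0.011680 rad s⁻¹ → T = 2π/N = 537.94 s = 8.9657 min ≈ 8.97 min.

8.97 min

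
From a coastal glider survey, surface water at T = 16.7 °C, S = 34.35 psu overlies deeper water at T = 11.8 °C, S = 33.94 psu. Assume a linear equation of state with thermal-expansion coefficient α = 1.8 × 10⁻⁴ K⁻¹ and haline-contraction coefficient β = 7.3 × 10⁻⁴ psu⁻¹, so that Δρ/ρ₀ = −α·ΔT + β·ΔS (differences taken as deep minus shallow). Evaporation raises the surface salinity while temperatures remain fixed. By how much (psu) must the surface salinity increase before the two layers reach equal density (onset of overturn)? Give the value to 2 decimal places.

Neutral buoyancy requires −α(T_deep − T_surf) + β(S_deep − S_surf′) = 0.
S_surf′ = S_deep − (α/β)·ΔT = 33.94 − (1.8 × 10⁻⁴/7.3 × 10⁻⁴)·(-4.9) = 35.1482 psu.
Increase required: 35.1482 − 34.35 = 0.7982 psu.

0.80 psu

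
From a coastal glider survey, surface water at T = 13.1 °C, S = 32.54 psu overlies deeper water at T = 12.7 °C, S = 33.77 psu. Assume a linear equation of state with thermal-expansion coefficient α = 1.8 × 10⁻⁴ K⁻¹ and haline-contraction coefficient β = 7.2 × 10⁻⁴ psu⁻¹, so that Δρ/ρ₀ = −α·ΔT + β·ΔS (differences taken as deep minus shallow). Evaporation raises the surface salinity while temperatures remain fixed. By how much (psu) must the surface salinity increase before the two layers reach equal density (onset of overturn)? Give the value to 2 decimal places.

Neutral buoyancy requires −α(T_deep − T_surf) + β(S_deep − S_surf′) = 0.
S_surf′ = S_deep − (α/β)·ΔT = 33.77 − (1.8 × 10⁻⁴/7.2 × 10⁻⁴)·(-0.4) = 33.8700 psu.
Increase required: 33.8700 − 32.54 = 1.3300 psu.

1.33 psu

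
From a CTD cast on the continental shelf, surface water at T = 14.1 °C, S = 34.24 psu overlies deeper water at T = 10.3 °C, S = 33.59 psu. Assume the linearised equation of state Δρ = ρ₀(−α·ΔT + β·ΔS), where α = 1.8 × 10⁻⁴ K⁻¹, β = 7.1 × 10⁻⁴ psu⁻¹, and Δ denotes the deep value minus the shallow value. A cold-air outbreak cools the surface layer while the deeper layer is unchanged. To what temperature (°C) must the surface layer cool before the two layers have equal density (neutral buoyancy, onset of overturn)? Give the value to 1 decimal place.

Neutral buoyancy requires Δρ = 0, i.e. −α(T_deep − T_surf′) + β(S_deep − S_surf) = 0.
T_surf′ = T_deep − (β/α)·ΔS = 10.3 − (7.1 × 10⁻⁴/1.8 × 10⁻⁴)·(-0.65) = 12.864 °C.
Cooling required: 14.1 − (12.864) = 1.236 °C.

12.9 °C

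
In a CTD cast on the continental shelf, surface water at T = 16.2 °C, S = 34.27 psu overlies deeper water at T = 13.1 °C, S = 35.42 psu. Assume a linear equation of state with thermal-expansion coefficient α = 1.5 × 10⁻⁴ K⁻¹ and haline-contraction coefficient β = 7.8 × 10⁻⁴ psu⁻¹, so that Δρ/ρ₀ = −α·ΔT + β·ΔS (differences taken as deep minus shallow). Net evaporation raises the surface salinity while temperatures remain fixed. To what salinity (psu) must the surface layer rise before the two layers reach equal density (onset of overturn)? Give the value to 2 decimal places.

36.02 psu

Neutral buoyancy requires −α(T_deep − T_surf) + β(S_deep − S_surf′) = 0.
S_surf′ = S_deep − (α/β)·ΔT = 35.42 − (1.5 × 10⁻⁴/7.8 × 10⁻⁴)·(-3.1) = 36.0162 psu.
Increase required: 36.0162 − 34.27 = 1.7462 psu.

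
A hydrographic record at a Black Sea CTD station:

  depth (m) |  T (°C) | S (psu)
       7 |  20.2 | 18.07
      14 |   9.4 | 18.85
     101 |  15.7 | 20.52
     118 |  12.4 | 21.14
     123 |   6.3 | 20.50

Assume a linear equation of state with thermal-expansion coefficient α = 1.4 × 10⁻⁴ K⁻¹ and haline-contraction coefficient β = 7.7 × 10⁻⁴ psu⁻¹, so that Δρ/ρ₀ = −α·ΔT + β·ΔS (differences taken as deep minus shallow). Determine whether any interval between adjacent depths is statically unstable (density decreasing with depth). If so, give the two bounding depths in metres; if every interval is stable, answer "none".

none

Evaluate Δρ/ρ₀ = −αΔT + βΔS across each adjacent pair:
  7–14 m: −αΔT+βΔS = −(1.4 × 10⁻⁴)(-10.8)+(7.7 × 10⁻⁴)(+0.78) = 2.1 × 10⁻³ → stable
  14–101 m: −αΔT+βΔS = −(1.4 × 10⁻⁴)(+6.3)+(7.7 × 10⁻⁴)(+1.67) = 4.0 × 10⁻⁴ → stable
  101–118 m: −αΔT+βΔS = −(1.4 × 10⁻⁴)(-3.3)+(7.7 × 10⁻⁴)(+0.62) = 9.4 × 10⁻⁴ → stable
  118–123 m: −αΔT+βΔS = −(1.4 × 10⁻⁴)(-6.1)+(7.7 × 10⁻⁴)(-0.64) = 3.6 × 10⁻⁴ → stable
Every interval has Δρ > 0: the column is stably stratified throughout.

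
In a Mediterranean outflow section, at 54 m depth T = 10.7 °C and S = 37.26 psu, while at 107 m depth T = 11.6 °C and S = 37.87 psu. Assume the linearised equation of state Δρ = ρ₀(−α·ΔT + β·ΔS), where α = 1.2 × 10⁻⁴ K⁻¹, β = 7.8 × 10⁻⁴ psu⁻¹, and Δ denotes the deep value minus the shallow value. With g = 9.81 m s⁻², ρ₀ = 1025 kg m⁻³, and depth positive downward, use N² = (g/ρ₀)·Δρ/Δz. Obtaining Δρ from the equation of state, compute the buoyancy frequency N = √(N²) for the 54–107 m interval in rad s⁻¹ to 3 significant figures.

ΔT = +0.9 K, ΔS = +0.61 psu (deep − shallow).
Δρ/ρ₀ = −αΔT + βΔS = -1.08 × 10⁻⁴ + 4.758 × 10⁻⁴ = 3.678 × 10⁻⁴, so Δρ ≈ 0.3770 kg m⁻³.
N² = (g/ρ₀)·Δρ/Δz = g·(Δρ/ρ₀)/Δz = 9.81 × 3.678 × 10⁻⁴ / 53 = 6.8078 × 10⁻⁵ s⁻².
N = √(6.8078 × 10⁻⁵) = 8.2509 × 10⁻³ rad s⁻¹ ≈ 8.25 × 10⁻³ rad s⁻¹.

8.25 × 10⁻³ rad s⁻¹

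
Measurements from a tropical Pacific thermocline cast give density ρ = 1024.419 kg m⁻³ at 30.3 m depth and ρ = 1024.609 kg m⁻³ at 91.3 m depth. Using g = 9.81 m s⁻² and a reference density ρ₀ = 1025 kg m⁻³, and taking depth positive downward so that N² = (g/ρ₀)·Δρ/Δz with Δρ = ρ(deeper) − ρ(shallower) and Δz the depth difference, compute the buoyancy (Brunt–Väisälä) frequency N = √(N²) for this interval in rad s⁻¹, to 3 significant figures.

Δρ = 1024.609 − 1024.419 = 0.190 kg m⁻³ over Δz = 91.3 − 30.3 = 61 m.
N² = (9.81/1025) × (0.190/61) = 2.9810 × 10⁻⁵ s⁻².
N = √(2.9810 × 10⁻⁵) = 5.4599 × 10⁻³ rad s⁻¹ ≈ 5.46 × 10⁻³ rad s⁻¹.
Since Δρ > 0 the layer is stably stratified.

5.46 × 10⁻³ rad s⁻¹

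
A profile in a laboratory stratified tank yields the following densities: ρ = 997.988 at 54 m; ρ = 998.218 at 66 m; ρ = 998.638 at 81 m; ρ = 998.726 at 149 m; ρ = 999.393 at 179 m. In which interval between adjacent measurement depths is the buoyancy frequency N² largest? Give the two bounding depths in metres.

Compute the density gradient over each adjacent pair:
  54–66 m: Δρ/Δz = 0.230/12 = 0.019 kg m⁻⁴
  66–81 m: Δρ/Δz = 0.420/15 = 0.028 kg m⁻⁴
  81–149 m: Δρ/Δz = 0.088/68 = 1.3 × 10⁻³ kg m⁻⁴
  149–179 m: Δρ/Δz = 0.667/30 = 0.022 kg m⁻⁴
The largest gradient is in the 66–81 m interval — the pycnocline.

66–81 m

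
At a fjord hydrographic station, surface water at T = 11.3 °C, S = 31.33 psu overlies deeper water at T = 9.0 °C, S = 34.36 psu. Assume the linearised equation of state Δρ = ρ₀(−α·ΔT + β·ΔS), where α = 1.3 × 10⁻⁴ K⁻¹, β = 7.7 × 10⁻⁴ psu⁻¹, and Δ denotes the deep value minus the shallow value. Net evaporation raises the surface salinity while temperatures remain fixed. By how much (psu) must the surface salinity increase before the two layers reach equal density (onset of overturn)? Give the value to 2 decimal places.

3.42 psu

Neutral buoyancy requires −α(T_deep − T_surf) + β(S_deep − S_surf′) = 0.
S_surf′ = S_deep − (α/β)·ΔT = 34.36 − (1.3 × 10⁻⁴/7.7 × 10⁻⁴)·(-2.3) = 34.7483 psu.
Increase required: 34.7483 − 31.33 = 3.4183 psu.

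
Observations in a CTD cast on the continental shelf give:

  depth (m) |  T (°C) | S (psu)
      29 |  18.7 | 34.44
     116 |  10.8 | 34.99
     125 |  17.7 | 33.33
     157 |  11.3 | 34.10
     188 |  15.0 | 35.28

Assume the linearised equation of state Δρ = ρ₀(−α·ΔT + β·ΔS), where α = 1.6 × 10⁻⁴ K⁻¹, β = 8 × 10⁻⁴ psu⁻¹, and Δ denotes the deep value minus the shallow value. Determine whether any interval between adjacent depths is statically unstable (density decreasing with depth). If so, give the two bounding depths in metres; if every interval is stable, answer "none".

Evaluate Δρ/ρ₀ = −αΔT + βΔS across each adjacent pair:
  29–116 m: −αΔT+βΔS = −(1.6 × 10⁻⁴)(-7.9)+(8 × 10⁻⁴)(+0.55) = 1.7 × 10⁻³ → stable
  116–125 m: −αΔT+βΔS = −(1.6 × 10⁻⁴)(+6.9)+(8 × 10⁻⁴)(-1.66) = -2.4 × 10⁻³ → UNSTABLE
  125–157 m: −αΔT+βΔS = −(1.6 × 10⁻⁴)(-6.4)+(8 × 10⁻⁴)(+0.77) = 1.6 × 10⁻³ → stable
  157–188 m: −αΔT+βΔS = −(1.6 × 10⁻⁴)(+3.7)+(8 × 10⁻⁴)(+1.18) = 3.5 × 10⁻⁴ → stable
The 116–125 m interval has Δρ < 0: lighter water underlies denser water.

116–125 m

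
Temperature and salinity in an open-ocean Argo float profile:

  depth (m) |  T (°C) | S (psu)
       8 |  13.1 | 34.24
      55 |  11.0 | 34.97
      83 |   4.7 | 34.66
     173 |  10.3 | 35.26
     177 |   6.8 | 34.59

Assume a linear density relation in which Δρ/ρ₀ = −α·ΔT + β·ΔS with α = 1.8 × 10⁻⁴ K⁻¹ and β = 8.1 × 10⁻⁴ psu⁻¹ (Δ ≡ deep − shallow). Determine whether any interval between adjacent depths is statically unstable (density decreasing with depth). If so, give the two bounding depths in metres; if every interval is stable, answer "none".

Evaluate Δρ/ρ₀ = −αΔT + βΔS across each adjacent pair:
  8–55 m: −αΔT+βΔS = −(1.8 × 10⁻⁴)(-2.1)+(8.1 × 10⁻⁴)(+0.73) = 9.7 × 10⁻⁴ → stable
  55–83 m: −αΔT+βΔS = −(1.8 × 10⁻⁴)(-6.3)+(8.1 × 10⁻⁴)(-0.31) = 8.8 × 10⁻⁴ → stable
  83–173 m: −αΔT+βΔS = −(1.8 × 10⁻⁴)(+5.6)+(8.1 × 10⁻⁴)(+0.60) = -5.2 × 10⁻⁴ → UNSTABLE
  173–177 m: −αΔT+βΔS = −(1.8 × 10⁻⁴)(-3.5)+(8.1 × 10⁻⁴)(-0.67) = 8.7 × 10⁻⁵ → stable
The 83–173 m interval has Δρ < 0: lighter water underlies denser water.

83–173 m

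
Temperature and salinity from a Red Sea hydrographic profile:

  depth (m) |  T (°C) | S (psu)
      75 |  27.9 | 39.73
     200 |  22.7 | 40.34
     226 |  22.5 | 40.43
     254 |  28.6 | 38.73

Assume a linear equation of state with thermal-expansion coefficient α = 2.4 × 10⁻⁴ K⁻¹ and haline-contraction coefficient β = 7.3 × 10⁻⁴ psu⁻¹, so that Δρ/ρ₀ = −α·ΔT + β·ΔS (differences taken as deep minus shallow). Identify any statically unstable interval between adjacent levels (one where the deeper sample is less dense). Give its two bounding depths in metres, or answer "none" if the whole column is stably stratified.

226–254 m

Evaluate Δρ/ρ₀ = −αΔT + βΔS across each adjacent pair:
  75–200 m: −αΔT+βΔS = −(2.4 × 10⁻⁴)(-5.2)+(7.3 × 10⁻⁴)(+0.61) = 1.7 × 10⁻³ → stable
  200–226 m: −αΔT+βΔS = −(2.4 × 10⁻⁴)(-0.2)+(7.3 × 10⁻⁴)(+0.09) = 1.1 × 10⁻⁴ → stable
  226–254 m: −αΔT+βΔS = −(2.4 × 10⁻⁴)(+6.1)+(7.3 × 10⁻⁴)(-1.70) = -2.7 × 10⁻³ → UNSTABLE
The 226–254 m interval has Δρ < 0: lighter water underlies denser water.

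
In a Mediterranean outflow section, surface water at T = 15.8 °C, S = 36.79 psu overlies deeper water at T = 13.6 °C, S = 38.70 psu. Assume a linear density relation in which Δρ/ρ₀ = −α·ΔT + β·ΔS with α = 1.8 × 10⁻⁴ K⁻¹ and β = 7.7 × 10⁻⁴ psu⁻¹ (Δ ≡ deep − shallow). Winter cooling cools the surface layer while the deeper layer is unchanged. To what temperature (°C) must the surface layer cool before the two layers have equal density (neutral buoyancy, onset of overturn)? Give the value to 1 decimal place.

Neutral buoyancy requires Δρ = 0, i.e. −α(T_deep − T_surf′) + β(S_deep − S_surf) = 0.
T_surf′ = T_deep − (β/α)·ΔS = 13.6 − (7.7 × 10⁻⁴/1.8 × 10⁻⁴)·(+1.91) = 5.429 °C.
Cooling required: 15.8 − (5.429) = 10.371 °C.

5.4 °C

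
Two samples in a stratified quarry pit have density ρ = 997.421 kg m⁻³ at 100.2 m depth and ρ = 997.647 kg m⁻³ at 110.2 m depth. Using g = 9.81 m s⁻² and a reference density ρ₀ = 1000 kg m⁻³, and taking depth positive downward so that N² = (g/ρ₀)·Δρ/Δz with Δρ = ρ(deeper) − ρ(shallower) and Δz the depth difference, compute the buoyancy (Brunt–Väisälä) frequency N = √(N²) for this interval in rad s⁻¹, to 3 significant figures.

0.0149 rad s⁻¹

Δρ = 997.647 − 997.421 = 0.226 kg m⁻³ over Δz = 110.2 − 100.2 = 10 m.
N² = (9.81/1000) × (0.226/10) = 2.2171 × 10⁻⁴ s⁻².
N = √(2.2171 × 10⁻⁴) = 0.014890 rad s⁻¹ ≈ 0.0149 rad s⁻¹.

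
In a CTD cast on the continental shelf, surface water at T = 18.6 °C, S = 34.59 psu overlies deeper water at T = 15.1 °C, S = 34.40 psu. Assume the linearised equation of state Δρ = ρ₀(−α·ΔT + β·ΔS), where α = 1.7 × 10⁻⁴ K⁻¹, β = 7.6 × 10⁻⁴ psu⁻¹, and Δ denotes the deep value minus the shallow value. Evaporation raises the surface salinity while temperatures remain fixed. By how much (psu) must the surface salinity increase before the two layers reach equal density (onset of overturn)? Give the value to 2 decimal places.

Neutral buoyancy requires −α(T_deep − T_surf) + β(S_deep − S_surf′) = 0.
S_surf′ = S_deep − (α/β)·ΔT = 34.40 − (1.7 × 10⁻⁴/7.6 × 10⁻⁴)·(-3.5) = 35.1829 psu.
Increase required: 35.1829 − 34.59 = 0.5929 psu.

0.59 psu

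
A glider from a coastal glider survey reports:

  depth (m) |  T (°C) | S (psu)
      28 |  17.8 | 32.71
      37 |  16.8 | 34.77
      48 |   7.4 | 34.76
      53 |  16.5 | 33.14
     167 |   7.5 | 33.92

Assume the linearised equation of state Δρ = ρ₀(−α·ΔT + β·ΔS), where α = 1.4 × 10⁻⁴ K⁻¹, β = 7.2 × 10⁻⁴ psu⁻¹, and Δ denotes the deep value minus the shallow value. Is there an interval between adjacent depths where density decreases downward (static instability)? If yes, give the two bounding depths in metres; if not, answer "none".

48–53 m

Evaluate Δρ/ρ₀ = −αΔT + βΔS across each adjacent pair:
  28–37 m: −αΔT+βΔS = −(1.4 × 10⁻⁴)(-1.0)+(7.2 × 10⁻⁴)(+2.06) = 1.6 × 10⁻³ → stable
  37–48 m: −αΔT+βΔS = −(1.4 × 10⁻⁴)(-9.4)+(7.2 × 10⁻⁴)(-0.01) = 1.3 × 10⁻³ → stable
  48–53 m: −αΔT+βΔS = −(1.4 × 10⁻⁴)(+9.1)+(7.2 × 10⁻⁴)(-1.62) = -2.4 × 10⁻³ → UNSTABLE
  53–167 m: −αΔT+βΔS = −(1.4 × 10⁻⁴)(-9.0)+(7.2 × 10⁻⁴)(+0.78) = 1.8 × 10⁻³ → stable
The 48–53 m interval has Δρ < 0: lighter water underlies denser water.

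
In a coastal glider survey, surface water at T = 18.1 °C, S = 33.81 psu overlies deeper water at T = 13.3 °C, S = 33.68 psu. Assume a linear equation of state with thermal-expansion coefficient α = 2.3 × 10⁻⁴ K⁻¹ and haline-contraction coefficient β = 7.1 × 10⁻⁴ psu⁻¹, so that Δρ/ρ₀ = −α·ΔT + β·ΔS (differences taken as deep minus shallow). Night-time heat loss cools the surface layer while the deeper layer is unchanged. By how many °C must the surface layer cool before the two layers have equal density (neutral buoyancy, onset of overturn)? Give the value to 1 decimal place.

4.4 °C

Neutral buoyancy requires Δρ = 0, i.e. −α(T_deep − T_surf′) + β(S_deep − S_surf) = 0.
T_surf′ = T_deep − (β/α)·ΔS = 13.3 − (7.1 × 10⁻⁴/2.3 × 10⁻⁴)·(-0.13) = 13.701 °C.
Cooling required: 18.1 − (13.701) = 4.399 °C.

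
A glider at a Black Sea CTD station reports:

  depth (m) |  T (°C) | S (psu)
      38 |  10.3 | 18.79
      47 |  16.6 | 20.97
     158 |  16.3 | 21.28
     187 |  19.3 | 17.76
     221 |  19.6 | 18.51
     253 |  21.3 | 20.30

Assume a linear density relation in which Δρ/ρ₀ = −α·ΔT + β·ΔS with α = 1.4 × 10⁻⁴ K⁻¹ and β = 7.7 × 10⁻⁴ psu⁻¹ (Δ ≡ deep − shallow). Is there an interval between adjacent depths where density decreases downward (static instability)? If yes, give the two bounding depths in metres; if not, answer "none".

Evaluate Δρ/ρ₀ = −αΔT + βΔS across each adjacent pair:
  38–47 m: −αΔT+βΔS = −(1.4 × 10⁻⁴)(+6.3)+(7.7 × 10⁻⁴)(+2.18) = 8.0 × 10⁻⁴ → stable
  47–158 m: −αΔT+βΔS = −(1.4 × 10⁻⁴)(-0.3)+(7.7 × 10⁻⁴)(+0.31) = 2.8 × 10⁻⁴ → stable
  158–187 m: −αΔT+βΔS = −(1.4 × 10⁻⁴)(+3.0)+(7.7 × 10⁻⁴)(-3.52) = -3.1 × 10⁻³ → UNSTABLE
  187–221 m: −αΔT+βΔS = −(1.4 × 10⁻⁴)(+0.3)+(7.7 × 10⁻⁴)(+0.75) = 5.4 × 10⁻⁴ → stable
  221–253 m: −αΔT+βΔS = −(1.4 × 10⁻⁴)(+1.7)+(7.7 × 10⁻⁴)(+1.79) = 1.1 × 10⁻³ → stable
The 158–187 m interval has Δρ < 0: lighter water underlies denser water.

158–187 m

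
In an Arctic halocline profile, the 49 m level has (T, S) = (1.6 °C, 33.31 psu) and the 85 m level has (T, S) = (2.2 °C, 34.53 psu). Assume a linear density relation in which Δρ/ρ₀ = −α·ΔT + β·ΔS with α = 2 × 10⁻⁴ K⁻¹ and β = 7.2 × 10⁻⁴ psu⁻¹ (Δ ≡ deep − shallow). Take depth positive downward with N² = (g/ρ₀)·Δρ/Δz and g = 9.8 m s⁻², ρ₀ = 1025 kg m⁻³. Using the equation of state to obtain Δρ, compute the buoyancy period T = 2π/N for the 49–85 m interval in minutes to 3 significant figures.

7.29 min

ΔT = +0.6 K, ΔS = +1.22 psu (deep − shallow).
Δρ/ρ₀ = −αΔT + βΔS = -1.20 × 10⁻⁴ + 8.784 × 10⁻⁴ = 7.584 × 10⁻⁴, so Δρ ≈ 0.7774 kg m⁻³.
N² = (g/ρ₀)·Δρ/Δz = g·(Δρ/ρ₀)/Δz = 9.8 × 7.584 × 10⁻⁴ / 36 = 2.0645 × 10⁻⁴ s⁻².
N = √(2.0645 × 10⁻⁴) = 0.014368 rad s⁻¹ → T = 2π/N = 437.30 s = 7.2883 min ≈ 7.29 min.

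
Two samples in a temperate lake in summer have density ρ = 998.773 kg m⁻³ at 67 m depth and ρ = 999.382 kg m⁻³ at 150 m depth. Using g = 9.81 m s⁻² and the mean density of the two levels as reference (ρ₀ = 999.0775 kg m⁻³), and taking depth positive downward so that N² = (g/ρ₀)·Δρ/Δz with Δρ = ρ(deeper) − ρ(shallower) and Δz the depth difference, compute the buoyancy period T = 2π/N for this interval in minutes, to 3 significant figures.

Δρ = 999.382 − 998.773 = 0.609 kg m⁻³ over Δz = 150 − 67 = 83 m.
N² = (9.81/999.0775) × (0.609/83) = 7.2046 × 10⁻⁵ s⁻².
N = √(7.2046 × 10⁻⁵) = 8.4880 × 10⁻³ rad s⁻¹, so T = 2π/N = 740.24 s = 12.337 min ≈ 12.3 min.

12.3 min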